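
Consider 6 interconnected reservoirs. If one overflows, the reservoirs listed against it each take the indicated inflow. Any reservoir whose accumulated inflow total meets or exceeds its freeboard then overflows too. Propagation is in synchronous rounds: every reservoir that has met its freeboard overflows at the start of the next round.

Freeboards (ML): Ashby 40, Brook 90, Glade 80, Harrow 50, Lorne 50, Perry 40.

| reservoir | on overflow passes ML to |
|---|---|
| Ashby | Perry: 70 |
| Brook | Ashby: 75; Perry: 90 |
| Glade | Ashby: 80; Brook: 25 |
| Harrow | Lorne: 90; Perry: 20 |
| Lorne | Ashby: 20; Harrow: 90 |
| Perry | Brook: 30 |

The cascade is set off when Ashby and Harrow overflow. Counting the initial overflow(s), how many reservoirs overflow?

4

Round 1 — Ashby, Harrow overflow (initial).
  Lorne: +90 → 90 ≥ 50
  Perry: +70+20 → 90 ≥ 40
Round 2 — Lorne, Perry overflow.
  Brook: +30 → 30 < 90
No further overflows.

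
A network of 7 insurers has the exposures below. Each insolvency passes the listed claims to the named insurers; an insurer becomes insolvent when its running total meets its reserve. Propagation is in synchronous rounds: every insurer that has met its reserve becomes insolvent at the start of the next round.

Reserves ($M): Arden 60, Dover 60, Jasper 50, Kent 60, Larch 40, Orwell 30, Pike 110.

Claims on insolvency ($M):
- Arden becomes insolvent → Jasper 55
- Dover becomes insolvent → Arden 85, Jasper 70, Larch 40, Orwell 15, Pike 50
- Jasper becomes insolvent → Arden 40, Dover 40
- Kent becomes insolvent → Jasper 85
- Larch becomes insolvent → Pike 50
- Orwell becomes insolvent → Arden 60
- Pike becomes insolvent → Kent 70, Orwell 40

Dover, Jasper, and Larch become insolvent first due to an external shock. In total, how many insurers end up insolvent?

Round 1 — Dover, Jasper, Larch become insolvent (initial).
  Arden: +85+40 → 125 ≥ 60
  Orwell: +15 → 15 < 30
  Pike: +50+50 → 100 < 110
Round 2 — Arden becomes insolvent.
No further insolvencies.

4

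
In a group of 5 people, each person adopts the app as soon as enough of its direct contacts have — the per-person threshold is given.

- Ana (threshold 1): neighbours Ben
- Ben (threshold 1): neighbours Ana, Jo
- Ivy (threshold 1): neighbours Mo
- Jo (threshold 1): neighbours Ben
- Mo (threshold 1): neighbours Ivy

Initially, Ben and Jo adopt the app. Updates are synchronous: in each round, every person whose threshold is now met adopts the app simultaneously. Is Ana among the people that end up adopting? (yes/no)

yes

Round 1 — Ben, Jo adopt the app (initial).
Round 2 — checking thresholds:
  Ana: 1 of 1 neighbours ≥ 1, adopts the app.
Round 3 — no new adoptions; cascade stops.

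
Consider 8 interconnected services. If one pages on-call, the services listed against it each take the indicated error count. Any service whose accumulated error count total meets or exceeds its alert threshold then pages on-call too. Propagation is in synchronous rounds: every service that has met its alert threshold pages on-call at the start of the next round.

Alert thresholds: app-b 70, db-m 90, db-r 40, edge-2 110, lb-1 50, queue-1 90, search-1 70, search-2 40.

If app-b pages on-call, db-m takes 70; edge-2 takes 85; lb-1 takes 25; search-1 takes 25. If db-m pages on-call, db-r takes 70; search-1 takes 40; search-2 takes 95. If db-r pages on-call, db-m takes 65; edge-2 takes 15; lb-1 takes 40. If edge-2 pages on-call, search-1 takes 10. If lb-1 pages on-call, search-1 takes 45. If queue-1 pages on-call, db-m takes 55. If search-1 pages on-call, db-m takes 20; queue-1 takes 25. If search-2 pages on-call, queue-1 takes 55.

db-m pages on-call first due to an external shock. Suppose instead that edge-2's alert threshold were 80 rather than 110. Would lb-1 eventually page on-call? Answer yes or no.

no

With edge-2's alert threshold at 80:
Round 1 — db-m pages on-call (initial).
  db-r: +70 → 70 ≥ 40
  search-1: +40 → 40 < 70
  search-2: +95 → 95 ≥ 40
Round 2 — db-r, search-2 page on-call.
  edge-2: +15 → 15 < 80
  lb-1: +40 → 40 < 50
  queue-1: +55 → 55 < 90
No further pages.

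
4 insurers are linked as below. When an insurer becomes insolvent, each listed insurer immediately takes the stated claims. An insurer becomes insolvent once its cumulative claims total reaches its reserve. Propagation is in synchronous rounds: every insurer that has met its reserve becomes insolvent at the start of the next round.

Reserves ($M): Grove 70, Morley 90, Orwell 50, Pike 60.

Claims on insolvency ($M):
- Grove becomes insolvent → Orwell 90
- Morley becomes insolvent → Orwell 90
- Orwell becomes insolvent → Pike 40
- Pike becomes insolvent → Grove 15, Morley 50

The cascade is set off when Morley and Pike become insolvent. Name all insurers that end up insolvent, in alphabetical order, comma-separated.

Round 1 — Morley, Pike become insolvent (initial).
  Grove: +15 → 15 < 70
  Orwell: +90 → 90 ≥ 50
Round 2 — Orwell becomes insolvent.
No further insolvencies.

Morley, Orwell, Pike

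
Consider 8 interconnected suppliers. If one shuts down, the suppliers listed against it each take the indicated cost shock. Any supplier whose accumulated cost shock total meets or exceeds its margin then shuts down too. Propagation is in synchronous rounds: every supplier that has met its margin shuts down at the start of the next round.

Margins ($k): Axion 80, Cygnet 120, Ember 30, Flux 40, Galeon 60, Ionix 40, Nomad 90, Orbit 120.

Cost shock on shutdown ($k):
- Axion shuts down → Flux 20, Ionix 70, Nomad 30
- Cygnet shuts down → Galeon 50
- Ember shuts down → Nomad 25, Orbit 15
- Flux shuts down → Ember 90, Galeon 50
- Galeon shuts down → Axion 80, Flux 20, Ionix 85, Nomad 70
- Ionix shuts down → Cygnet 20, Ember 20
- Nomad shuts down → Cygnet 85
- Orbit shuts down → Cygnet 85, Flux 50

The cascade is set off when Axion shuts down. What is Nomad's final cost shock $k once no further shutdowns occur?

30

Round 1 — Axion shuts down (initial).
  Flux: +20 → 20 < 40
  Ionix: +70 → 70 ≥ 40
  Nomad: +30 → 30 < 90
Round 2 — Ionix shuts down.
  Cygnet: +20 → 20 < 120
  Ember: +20 → 20 < 30
No further shutdowns.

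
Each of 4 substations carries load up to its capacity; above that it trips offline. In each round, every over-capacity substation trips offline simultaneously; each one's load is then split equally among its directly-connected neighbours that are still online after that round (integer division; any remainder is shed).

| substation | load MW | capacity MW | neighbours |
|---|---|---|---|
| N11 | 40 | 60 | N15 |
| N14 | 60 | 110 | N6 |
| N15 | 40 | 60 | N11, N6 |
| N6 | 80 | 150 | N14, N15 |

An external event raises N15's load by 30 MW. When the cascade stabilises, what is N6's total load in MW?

115

Round 1 — N15 at 70 > 60. N15 trips offline.
  N15 sheds 70 MW to N11, N6: 35 each.
    N11: 40+35 = 75 > 60
    N6: 80+35 = 115 ≤ 150
Round 2 — N11 trips offline.
  N11 sheds 75 MW: no online neighbours, lost.
No further trips.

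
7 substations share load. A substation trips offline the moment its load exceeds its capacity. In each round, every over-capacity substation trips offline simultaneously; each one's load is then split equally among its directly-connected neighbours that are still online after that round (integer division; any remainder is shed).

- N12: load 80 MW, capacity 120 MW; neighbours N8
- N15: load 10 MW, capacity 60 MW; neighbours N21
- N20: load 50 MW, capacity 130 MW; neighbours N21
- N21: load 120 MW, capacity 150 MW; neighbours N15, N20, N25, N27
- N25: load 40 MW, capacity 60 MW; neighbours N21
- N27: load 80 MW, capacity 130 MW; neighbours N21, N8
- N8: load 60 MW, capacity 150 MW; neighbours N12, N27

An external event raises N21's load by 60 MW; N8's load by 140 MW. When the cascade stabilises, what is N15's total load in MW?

55

Round 1 — N21 at 180 > 150; N8 at 200 > 150. N21, N8 trip offline.
  N21 sheds 180 MW to N15, N20, N25, N27: 45 each.
    N15: 10+45 = 55 ≤ 60
    N20: 50+45 = 95 ≤ 130
    N25: 40+45 = 85 > 60
    N27: 80+45 = 125 ≤ 130
  N8 sheds 200 MW to N12, N27: 100 each.
    N12: 80+100 = 180 > 120
    N27: 125+100 = 225 > 130
Round 2 — N12, N25, N27 trip offline.
  N12 sheds 180 MW: no online neighbours, lost.
  N25 sheds 85 MW: no online neighbours, lost.
  N27 sheds 225 MW: no online neighbours, lost.
No further trips.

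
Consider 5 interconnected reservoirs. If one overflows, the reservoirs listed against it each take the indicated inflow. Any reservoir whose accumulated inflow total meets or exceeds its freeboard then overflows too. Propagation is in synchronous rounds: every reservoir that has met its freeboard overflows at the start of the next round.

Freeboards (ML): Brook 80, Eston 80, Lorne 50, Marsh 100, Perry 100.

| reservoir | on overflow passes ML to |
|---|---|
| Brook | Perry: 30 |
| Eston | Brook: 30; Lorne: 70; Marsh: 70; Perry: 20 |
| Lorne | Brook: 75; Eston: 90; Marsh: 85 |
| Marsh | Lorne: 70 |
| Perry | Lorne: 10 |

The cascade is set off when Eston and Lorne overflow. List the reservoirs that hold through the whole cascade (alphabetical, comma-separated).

Perry

Round 1 — Eston, Lorne overflow (initial).
  Brook: +30+75 → 105 ≥ 80
  Marsh: +70+85 → 155 ≥ 100
  Perry: +20 → 20 < 100
Round 2 — Brook, Marsh overflow.
  Perry: +30 → 50 < 100
No further overflows.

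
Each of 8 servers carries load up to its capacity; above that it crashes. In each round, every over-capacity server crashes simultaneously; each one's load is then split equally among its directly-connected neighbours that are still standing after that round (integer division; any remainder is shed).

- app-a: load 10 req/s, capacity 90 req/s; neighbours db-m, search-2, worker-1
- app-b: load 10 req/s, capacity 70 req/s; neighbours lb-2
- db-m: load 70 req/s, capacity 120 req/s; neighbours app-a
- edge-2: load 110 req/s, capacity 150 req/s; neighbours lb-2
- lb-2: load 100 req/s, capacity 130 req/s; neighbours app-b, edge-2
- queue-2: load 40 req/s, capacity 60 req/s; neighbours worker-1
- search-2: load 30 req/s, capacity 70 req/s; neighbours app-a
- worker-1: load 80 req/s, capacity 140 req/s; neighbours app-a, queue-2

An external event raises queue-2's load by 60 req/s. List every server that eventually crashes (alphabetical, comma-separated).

app-a, db-m, queue-2, search-2, worker-1

Round 1 — queue-2 at 100 > 60. queue-2 crashes.
  queue-2 sheds 100 req/s to worker-1: 100 each.
    worker-1: 80+100 = 180 > 140
Round 2 — worker-1 crashes.
  worker-1 sheds 180 req/s to app-a: 180 each.
    app-a: 10+180 = 190 > 90
Round 3 — app-a crashes.
  app-a sheds 190 req/s to db-m, search-2: 95 each.
    db-m: 70+95 = 165 > 120
    search-2: 30+95 = 125 > 70
Round 4 — db-m, search-2 crash.
  db-m sheds 165 req/s: no online neighbours, lost.
  search-2 sheds 125 req/s: no online neighbours, lost.
No further crashes.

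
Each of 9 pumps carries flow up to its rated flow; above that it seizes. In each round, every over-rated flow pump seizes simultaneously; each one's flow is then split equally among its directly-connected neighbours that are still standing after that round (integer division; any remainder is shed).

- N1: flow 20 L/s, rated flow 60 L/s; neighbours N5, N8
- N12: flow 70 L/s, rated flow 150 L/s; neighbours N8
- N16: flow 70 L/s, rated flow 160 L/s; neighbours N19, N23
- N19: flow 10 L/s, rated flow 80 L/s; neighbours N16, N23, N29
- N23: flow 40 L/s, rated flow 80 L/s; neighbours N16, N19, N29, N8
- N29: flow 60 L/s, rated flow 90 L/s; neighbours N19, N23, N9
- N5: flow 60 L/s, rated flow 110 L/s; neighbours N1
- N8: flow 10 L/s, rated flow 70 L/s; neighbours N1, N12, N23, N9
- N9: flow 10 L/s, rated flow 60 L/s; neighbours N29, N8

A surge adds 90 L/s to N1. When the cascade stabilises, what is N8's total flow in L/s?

Round 1 — N1 at 110 > 60. N1 seizes.
  N1 sheds 110 L/s to N5, N8: 55 each.
    N5: 60+55 = 115 > 110
    N8: 10+55 = 65 ≤ 70
Round 2 — N5 seizes.
  N5 sheds 115 L/s: no online neighbours, lost.
No further seizures.

65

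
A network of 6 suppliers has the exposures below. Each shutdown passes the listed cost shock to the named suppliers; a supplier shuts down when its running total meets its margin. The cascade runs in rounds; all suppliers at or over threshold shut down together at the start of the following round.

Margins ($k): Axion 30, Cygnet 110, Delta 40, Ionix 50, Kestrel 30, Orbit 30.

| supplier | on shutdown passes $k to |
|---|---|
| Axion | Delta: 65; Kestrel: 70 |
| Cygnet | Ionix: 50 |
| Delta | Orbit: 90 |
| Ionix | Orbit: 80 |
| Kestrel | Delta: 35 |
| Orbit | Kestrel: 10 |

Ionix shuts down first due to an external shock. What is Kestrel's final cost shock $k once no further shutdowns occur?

Round 1 — Ionix shuts down (initial).
  Orbit: +80 → 80 ≥ 30
Round 2 — Orbit shuts down.
  Kestrel: +10 → 10 < 30
No further shutdowns.

10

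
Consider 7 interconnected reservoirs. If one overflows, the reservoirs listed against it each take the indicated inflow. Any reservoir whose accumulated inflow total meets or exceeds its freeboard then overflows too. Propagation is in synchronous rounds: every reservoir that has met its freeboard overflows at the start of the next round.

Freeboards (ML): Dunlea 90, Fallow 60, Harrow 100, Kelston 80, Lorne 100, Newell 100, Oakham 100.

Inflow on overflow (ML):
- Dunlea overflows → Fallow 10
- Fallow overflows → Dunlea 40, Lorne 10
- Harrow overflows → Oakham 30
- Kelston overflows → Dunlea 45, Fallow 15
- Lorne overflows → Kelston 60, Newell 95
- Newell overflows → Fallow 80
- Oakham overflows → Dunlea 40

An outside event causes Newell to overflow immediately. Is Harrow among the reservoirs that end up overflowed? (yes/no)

no

Round 1 — Newell overflows (initial).
  Fallow: +80 → 80 ≥ 60
Round 2 — Fallow overflows.
  Dunlea: +40 → 40 < 90
  Lorne: +10 → 10 < 100
No further overflows.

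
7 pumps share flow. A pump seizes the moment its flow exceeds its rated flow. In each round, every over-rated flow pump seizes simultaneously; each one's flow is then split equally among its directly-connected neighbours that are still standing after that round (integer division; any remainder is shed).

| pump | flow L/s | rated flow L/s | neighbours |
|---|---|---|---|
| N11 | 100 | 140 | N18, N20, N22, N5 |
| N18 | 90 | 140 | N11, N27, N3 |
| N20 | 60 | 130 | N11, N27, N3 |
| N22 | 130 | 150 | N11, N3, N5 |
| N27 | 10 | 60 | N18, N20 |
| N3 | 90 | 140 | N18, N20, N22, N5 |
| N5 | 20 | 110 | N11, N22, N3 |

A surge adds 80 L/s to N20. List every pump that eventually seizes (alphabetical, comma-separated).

N11, N18, N20, N22, N27, N3, N5

Round 1 — N20 at 140 > 130. N20 seizes.
  N20 sheds 140 L/s to N11, N27, N3: 46 each (2 lost).
    N11: 100+46 = 146 > 140
    N27: 10+46 = 56 ≤ 60
    N3: 90+46 = 136 ≤ 140
Round 2 — N11 seizes.
  N11 sheds 146 L/s to N18, N22, N5: 48 each (2 lost).
    N18: 90+48 = 138 ≤ 140
    N22: 130+48 = 178 > 150
    N5: 20+48 = 68 ≤ 110
Round 3 — N22 seizes.
  N22 sheds 178 L/s to N3, N5: 89 each.
    N3: 136+89 = 225 > 140
    N5: 68+89 = 157 > 110
Round 4 — N3, N5 seize.
  N3 sheds 225 L/s to N18: 225 each.
    N18: 138+225 = 363 > 140
  N5 sheds 157 L/s: no online neighbours, lost.
Round 5 — N18 seizes.
  N18 sheds 363 L/s to N27: 363 each.
    N27: 56+363 = 419 > 60
Round 6 — N27 seizes.
  N27 sheds 419 L/s: no online neighbours, lost.
No further seizures.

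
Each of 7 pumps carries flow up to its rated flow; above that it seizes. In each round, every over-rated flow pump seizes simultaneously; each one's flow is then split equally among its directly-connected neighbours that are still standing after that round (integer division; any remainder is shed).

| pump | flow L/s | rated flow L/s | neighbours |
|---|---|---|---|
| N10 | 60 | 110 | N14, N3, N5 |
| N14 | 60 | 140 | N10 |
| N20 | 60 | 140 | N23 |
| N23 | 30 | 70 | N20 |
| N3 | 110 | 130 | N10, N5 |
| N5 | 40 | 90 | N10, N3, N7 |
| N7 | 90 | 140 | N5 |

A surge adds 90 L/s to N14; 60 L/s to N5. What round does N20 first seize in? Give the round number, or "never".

Round 1 — N14 at 150 > 140; N5 at 100 > 90. N14, N5 seize.
  N14 sheds 150 L/s to N10: 150 each.
    N10: 60+150 = 210 > 110
  N5 sheds 100 L/s to N10, N3, N7: 33 each (1 lost).
    N10: 210+33 = 243 > 110
    N3: 110+33 = 143 > 130
    N7: 90+33 = 123 ≤ 140
Round 2 — N10, N3 seize.
  N10 sheds 243 L/s: no online neighbours, lost.
  N3 sheds 143 L/s: no online neighbours, lost.
No further seizures.

never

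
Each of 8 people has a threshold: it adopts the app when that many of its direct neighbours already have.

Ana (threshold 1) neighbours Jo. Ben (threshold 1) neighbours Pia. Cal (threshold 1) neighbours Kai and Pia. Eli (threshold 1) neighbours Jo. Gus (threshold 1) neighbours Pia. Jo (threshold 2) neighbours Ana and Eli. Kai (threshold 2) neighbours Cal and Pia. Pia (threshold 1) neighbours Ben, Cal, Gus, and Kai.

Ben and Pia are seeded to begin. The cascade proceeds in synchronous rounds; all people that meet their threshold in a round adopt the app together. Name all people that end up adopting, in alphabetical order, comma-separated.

Ben, Cal, Gus, Kai, Pia

Round 1 — Ben, Pia adopt the app (initial).
Round 2 — checking thresholds:
  Cal: 1 of 2 neighbours ≥ 1, adopts the app.
  Gus: 1 of 1 neighbours ≥ 1, adopts the app.
  Kai: 1 of 2 neighbours < 2, not yet.
Round 3 — checking thresholds:
  Kai: 2 of 2 neighbours ≥ 2, adopts the app.
Round 4 — no new adoptions; cascade stops.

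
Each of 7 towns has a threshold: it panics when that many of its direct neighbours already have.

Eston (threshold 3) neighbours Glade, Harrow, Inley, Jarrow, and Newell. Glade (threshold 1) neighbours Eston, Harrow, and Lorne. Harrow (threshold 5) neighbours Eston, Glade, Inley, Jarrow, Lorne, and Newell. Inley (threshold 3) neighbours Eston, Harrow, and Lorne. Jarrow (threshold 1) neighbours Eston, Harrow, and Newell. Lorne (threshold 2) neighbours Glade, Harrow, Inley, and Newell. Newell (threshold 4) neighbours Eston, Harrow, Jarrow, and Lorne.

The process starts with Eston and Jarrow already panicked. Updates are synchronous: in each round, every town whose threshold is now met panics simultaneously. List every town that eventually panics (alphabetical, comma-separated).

Eston, Glade, Jarrow

Round 1 — Eston, Jarrow panic (initial).
Round 2 — checking thresholds:
  Glade: 1 of 3 neighbours ≥ 1, panics.
  Harrow: 2 of 6 neighbours < 5, holds.
  Inley: 1 of 3 neighbours < 3, holds.
  Newell: 2 of 4 neighbours < 4, holds.
Round 3 — no new panics; cascade stops.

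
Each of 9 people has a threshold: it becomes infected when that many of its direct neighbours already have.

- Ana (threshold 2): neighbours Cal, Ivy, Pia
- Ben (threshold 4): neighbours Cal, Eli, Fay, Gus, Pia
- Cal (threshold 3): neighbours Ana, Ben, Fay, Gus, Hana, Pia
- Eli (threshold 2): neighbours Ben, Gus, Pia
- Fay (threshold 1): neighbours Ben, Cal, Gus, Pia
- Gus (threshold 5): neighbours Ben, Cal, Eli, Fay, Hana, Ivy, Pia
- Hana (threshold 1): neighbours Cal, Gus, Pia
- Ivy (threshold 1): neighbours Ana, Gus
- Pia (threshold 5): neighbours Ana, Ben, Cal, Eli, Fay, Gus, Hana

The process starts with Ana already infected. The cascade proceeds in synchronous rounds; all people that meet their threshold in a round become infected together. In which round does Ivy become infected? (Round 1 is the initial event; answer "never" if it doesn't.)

2

Round 1 — Ana becomes infected (initial).
Round 2 — checking thresholds:
  Cal: 1 of 6 neighbours < 3, not yet.
  Ivy: 1 of 2 neighbours ≥ 1, becomes infected.
  Pia: 1 of 7 neighbours < 5, not yet.
Round 3 — no new infections; cascade stops.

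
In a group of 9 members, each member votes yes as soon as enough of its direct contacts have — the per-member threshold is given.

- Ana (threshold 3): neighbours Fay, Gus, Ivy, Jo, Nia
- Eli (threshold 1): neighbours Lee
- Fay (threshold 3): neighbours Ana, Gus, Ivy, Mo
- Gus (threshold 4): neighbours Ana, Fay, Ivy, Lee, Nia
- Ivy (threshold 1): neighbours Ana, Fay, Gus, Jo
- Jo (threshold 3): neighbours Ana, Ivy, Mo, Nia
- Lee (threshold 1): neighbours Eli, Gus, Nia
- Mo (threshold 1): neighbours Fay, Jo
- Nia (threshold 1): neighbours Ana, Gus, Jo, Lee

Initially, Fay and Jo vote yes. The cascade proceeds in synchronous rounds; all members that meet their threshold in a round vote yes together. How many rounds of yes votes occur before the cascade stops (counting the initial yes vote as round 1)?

Round 1 — Fay, Jo vote yes (initial).
Round 2 — checking thresholds:
  Ana: 2 of 5 neighbours < 3, below threshold.
  Gus: 1 of 5 neighbours < 4, below threshold.
  Ivy: 2 of 4 neighbours ≥ 1, votes yes.
  Mo: 2 of 2 neighbours ≥ 1, votes yes.
  Nia: 1 of 4 neighbours ≥ 1, votes yes.
Round 3 — checking thresholds:
  Ana: 4 of 5 neighbours ≥ 3, votes yes.
  Gus: 3 of 5 neighbours < 4, below threshold.
  Lee: 1 of 3 neighbours ≥ 1, votes yes.
Round 4 — checking thresholds:
  Eli: 1 of 1 neighbours ≥ 1, votes yes.
  Gus: 5 of 5 neighbours ≥ 4, votes yes.
Round 5 — no new yes votes; cascade stops.

4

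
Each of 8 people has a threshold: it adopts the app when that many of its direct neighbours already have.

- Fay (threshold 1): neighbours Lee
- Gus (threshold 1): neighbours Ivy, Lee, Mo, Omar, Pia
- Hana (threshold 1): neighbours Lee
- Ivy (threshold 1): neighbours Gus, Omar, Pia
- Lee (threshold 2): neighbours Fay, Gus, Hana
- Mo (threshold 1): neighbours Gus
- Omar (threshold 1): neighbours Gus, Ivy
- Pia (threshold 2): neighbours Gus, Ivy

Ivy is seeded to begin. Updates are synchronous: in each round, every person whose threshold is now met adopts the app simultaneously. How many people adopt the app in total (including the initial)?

5

Round 1 — Ivy adopts the app (initial).
Round 2 — checking thresholds:
  Gus: 1 of 5 neighbours ≥ 1, adopts the app.
  Omar: 1 of 2 neighbours ≥ 1, adopts the app.
  Pia: 1 of 2 neighbours < 2, holds.
Round 3 — checking thresholds:
  Lee: 1 of 3 neighbours < 2, holds.
  Mo: 1 of 1 neighbours ≥ 1, adopts the app.
  Pia: 2 of 2 neighbours ≥ 2, adopts the app.
Round 4 — no new adoptions; cascade stops.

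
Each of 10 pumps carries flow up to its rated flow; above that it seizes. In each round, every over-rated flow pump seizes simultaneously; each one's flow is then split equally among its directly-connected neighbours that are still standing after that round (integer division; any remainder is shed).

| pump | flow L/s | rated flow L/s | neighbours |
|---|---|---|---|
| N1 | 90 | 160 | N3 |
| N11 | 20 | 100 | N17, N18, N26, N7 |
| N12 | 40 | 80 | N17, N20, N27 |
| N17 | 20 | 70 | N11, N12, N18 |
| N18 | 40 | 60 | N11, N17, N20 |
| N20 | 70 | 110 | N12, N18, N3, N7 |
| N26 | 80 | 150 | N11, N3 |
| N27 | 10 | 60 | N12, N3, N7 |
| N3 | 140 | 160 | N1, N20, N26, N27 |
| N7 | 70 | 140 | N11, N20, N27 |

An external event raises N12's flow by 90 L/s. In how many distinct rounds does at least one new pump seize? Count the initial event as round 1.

6

Round 1 — N12 at 130 > 80. N12 seizes.
  N12 sheds 130 L/s to N17, N20, N27: 43 each (1 lost).
    N17: 20+43 = 63 ≤ 70
    N20: 70+43 = 113 > 110
    N27: 10+43 = 53 ≤ 60
Round 2 — N20 seizes.
  N20 sheds 113 L/s to N18, N3, N7: 37 each (2 lost).
    N18: 40+37 = 77 > 60
    N3: 140+37 = 177 > 160
    N7: 70+37 = 107 ≤ 140
Round 3 — N18, N3 seize.
  N18 sheds 77 L/s to N11, N17: 38 each (1 lost).
    N11: 20+38 = 58 ≤ 100
    N17: 63+38 = 101 > 70
  N3 sheds 177 L/s to N1, N26, N27: 59 each.
    N1: 90+59 = 149 ≤ 160
    N26: 80+59 = 139 ≤ 150
    N27: 53+59 = 112 > 60
Round 4 — N17, N27 seize.
  N17 sheds 101 L/s to N11: 101 each.
    N11: 58+101 = 159 > 100
  N27 sheds 112 L/s to N7: 112 each.
    N7: 107+112 = 219 > 140
Round 5 — N11, N7 seize.
  N11 sheds 159 L/s to N26: 159 each.
    N26: 139+159 = 298 > 150
  N7 sheds 219 L/s: no online neighbours, lost.
Round 6 — N26 seizes.
  N26 sheds 298 L/s: no online neighbours, lost.
No further seizures.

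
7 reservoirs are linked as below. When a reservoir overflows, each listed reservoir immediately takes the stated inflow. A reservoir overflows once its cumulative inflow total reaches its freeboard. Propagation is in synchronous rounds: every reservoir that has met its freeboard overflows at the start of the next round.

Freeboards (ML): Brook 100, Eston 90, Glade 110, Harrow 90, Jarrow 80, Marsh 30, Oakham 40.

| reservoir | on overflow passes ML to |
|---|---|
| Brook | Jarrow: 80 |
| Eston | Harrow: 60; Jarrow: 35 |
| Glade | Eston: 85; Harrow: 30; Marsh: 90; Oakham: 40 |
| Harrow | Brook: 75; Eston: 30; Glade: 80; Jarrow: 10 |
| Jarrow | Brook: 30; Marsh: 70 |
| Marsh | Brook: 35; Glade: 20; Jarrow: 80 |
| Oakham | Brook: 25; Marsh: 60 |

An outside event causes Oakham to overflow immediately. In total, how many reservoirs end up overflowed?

3

Round 1 — Oakham overflows (initial).
  Brook: +25 → 25 < 100
  Marsh: +60 → 60 ≥ 30
Round 2 — Marsh overflows.
  Brook: +35 → 60 < 100
  Glade: +20 → 20 < 110
  Jarrow: +80 → 80 ≥ 80
Round 3 — Jarrow overflows.
  Brook: +30 → 90 < 100
No further overflows.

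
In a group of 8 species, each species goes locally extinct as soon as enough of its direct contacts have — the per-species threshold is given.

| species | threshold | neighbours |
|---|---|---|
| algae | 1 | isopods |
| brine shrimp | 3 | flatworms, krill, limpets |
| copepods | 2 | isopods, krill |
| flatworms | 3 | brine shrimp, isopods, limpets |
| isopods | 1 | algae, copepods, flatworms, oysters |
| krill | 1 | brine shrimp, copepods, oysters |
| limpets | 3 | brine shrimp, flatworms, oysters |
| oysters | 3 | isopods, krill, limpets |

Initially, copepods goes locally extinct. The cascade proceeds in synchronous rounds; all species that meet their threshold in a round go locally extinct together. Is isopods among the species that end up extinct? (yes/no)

yes

Round 1 — copepods goes locally extinct (initial).
Round 2 — checking thresholds:
  isopods: 1 of 4 neighbours ≥ 1, goes locally extinct.
  krill: 1 of 3 neighbours ≥ 1, goes locally extinct.
Round 3 — checking thresholds:
  algae: 1 of 1 neighbours ≥ 1, goes locally extinct.
  brine shrimp: 1 of 3 neighbours < 3, not yet.
  flatworms: 1 of 3 neighbours < 3, not yet.
  oysters: 2 of 3 neighbours < 3, not yet.
Round 4 — no new extinctions; cascade stops.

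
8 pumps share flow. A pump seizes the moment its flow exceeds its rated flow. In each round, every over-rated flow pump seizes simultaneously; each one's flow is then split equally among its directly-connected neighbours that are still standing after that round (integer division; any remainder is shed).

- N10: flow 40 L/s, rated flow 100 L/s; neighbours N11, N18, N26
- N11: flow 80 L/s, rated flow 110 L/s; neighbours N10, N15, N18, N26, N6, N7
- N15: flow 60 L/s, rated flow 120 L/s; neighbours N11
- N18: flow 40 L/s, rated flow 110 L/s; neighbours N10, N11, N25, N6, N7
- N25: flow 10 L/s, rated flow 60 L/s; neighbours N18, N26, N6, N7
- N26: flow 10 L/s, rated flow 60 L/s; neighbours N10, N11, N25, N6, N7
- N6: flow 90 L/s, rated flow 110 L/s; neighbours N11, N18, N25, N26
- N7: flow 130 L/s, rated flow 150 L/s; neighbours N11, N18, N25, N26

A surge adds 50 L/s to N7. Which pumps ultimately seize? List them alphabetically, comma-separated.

N10, N11, N18, N25, N26, N6, N7

Round 1 — N7 at 180 > 150. N7 seizes.
  N7 sheds 180 L/s to N11, N18, N25, N26: 45 each.
    N11: 80+45 = 125 > 110
    N18: 40+45 = 85 ≤ 110
    N25: 10+45 = 55 ≤ 60
    N26: 10+45 = 55 ≤ 60
Round 2 — N11 seizes.
  N11 sheds 125 L/s to N10, N15, N18, N26, N6: 25 each.
    N10: 40+25 = 65 ≤ 100
    N15: 60+25 = 85 ≤ 120
    N18: 85+25 = 110 ≤ 110
    N26: 55+25 = 80 > 60
    N6: 90+25 = 115 > 110
Round 3 — N26, N6 seize.
  N26 sheds 80 L/s to N10, N25: 40 each.
    N10: 65+40 = 105 > 100
    N25: 55+40 = 95 > 60
  N6 sheds 115 L/s to N18, N25: 57 each (1 lost).
    N18: 110+57 = 167 > 110
    N25: 95+57 = 152 > 60
Round 4 — N10, N18, N25 seize.
  N10 sheds 105 L/s: no online neighbours, lost.
  N18 sheds 167 L/s: no online neighbours, lost.
  N25 sheds 152 L/s: no online neighbours, lost.
No further seizures.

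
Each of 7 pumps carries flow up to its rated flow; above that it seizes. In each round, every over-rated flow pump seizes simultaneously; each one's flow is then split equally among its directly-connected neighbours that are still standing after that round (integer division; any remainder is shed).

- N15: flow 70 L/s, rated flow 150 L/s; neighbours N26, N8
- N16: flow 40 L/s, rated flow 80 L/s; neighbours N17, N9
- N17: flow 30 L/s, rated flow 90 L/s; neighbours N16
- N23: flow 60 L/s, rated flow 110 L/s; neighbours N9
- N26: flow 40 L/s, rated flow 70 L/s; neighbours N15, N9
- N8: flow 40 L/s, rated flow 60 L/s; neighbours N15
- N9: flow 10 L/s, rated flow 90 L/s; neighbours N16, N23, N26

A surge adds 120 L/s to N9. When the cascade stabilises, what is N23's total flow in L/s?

Round 1 — N9 at 130 > 90. N9 seizes.
  N9 sheds 130 L/s to N16, N23, N26: 43 each (1 lost).
    N16: 40+43 = 83 > 80
    N23: 60+43 = 103 ≤ 110
    N26: 40+43 = 83 > 70
Round 2 — N16, N26 seize.
  N16 sheds 83 L/s to N17: 83 each.
    N17: 30+83 = 113 > 90
  N26 sheds 83 L/s to N15: 83 each.
    N15: 70+83 = 153 > 150
Round 3 — N15, N17 seize.
  N15 sheds 153 L/s to N8: 153 each.
    N8: 40+153 = 193 > 60
  N17 sheds 113 L/s: no online neighbours, lost.
Round 4 — N8 seizes.
  N8 sheds 193 L/s: no online neighbours, lost.
No further seizures.

103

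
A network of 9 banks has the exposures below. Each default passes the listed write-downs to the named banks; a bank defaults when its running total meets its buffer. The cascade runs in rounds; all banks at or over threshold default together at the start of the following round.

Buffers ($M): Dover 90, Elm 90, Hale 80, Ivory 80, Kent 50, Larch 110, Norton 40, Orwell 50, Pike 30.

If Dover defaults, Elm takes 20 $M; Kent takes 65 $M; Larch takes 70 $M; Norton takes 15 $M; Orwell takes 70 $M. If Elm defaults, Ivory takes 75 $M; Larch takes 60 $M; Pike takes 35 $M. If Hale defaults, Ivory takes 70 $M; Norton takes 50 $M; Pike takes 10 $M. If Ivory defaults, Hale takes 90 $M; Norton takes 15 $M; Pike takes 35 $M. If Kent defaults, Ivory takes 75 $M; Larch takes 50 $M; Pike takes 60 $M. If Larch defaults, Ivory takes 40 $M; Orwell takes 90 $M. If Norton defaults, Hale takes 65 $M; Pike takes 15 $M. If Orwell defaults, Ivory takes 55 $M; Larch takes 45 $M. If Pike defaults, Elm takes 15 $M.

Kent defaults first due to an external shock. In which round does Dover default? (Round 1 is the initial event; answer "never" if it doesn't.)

Round 1 — Kent defaults (initial).
  Ivory: +75 → 75 < 80
  Larch: +50 → 50 < 110
  Pike: +60 → 60 ≥ 30
Round 2 — Pike defaults.
  Elm: +15 → 15 < 90
No further defaults.

never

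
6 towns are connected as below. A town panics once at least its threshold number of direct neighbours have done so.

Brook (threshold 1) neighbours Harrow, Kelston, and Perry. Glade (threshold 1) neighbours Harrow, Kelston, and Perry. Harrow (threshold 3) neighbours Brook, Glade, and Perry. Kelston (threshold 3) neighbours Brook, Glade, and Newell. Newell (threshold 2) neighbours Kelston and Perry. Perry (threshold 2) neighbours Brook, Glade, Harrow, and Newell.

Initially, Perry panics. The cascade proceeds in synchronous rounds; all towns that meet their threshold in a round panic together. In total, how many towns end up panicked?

Round 1 — Perry panics (initial).
Round 2 — checking thresholds:
  Brook: 1 of 3 neighbours ≥ 1, panics.
  Glade: 1 of 3 neighbours ≥ 1, panics.
  Harrow: 1 of 3 neighbours < 3, not yet.
  Newell: 1 of 2 neighbours < 2, not yet.
Round 3 — checking thresholds:
  Harrow: 3 of 3 neighbours ≥ 3, panics.
  Kelston: 2 of 3 neighbours < 3, not yet.
  Newell: 1 of 2 neighbours < 2, not yet.
Round 4 — no new panics; cascade stops.

4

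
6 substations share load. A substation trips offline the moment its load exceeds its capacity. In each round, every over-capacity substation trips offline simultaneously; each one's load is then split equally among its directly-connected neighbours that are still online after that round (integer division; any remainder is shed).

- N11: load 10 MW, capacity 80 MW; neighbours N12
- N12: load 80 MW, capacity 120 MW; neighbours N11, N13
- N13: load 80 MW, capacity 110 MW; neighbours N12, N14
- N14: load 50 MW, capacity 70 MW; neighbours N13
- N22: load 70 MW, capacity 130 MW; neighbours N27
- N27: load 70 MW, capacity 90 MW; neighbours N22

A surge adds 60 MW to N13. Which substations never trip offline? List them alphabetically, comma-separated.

Round 1 — N13 at 140 > 110. N13 trips offline.
  N13 sheds 140 MW to N12, N14: 70 each.
    N12: 80+70 = 150 > 120
    N14: 50+70 = 120 > 70
Round 2 — N12, N14 trip offline.
  N12 sheds 150 MW to N11: 150 each.
    N11: 10+150 = 160 > 80
  N14 sheds 120 MW: no online neighbours, lost.
Round 3 — N11 trips offline.
  N11 sheds 160 MW: no online neighbours, lost.
No further trips.

N22, N27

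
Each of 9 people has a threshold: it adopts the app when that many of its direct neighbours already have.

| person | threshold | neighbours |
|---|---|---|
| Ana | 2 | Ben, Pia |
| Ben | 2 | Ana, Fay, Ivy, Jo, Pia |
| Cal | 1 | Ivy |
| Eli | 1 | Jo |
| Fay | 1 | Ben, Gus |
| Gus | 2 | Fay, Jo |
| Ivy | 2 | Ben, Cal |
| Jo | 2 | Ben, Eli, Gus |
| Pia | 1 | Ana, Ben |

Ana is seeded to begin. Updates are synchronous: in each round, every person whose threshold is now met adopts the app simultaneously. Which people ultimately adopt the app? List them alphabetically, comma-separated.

Ana, Ben, Fay, Pia

Round 1 — Ana adopts the app (initial).
Round 2 — checking thresholds:
  Ben: 1 of 5 neighbours < 2, not yet.
  Pia: 1 of 2 neighbours ≥ 1, adopts the app.
Round 3 — checking thresholds:
  Ben: 2 of 5 neighbours ≥ 2, adopts the app.
Round 4 — checking thresholds:
  Fay: 1 of 2 neighbours ≥ 1, adopts the app.
  Ivy: 1 of 2 neighbours < 2, not yet.
  Jo: 1 of 3 neighbours < 2, not yet.
Round 5 — no new adoptions; cascade stops.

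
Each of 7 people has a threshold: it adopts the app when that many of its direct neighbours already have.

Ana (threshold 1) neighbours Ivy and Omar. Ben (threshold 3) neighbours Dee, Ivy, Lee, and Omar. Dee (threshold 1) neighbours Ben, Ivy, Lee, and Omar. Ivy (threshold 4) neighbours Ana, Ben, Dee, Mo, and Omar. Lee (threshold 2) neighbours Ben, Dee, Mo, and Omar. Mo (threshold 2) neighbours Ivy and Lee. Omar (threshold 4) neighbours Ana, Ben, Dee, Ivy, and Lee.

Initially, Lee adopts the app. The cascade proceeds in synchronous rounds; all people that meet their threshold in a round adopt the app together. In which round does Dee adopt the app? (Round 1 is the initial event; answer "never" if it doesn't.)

Round 1 — Lee adopts the app (initial).
Round 2 — checking thresholds:
  Ben: 1 of 4 neighbours < 3, not yet.
  Dee: 1 of 4 neighbours ≥ 1, adopts the app.
  Mo: 1 of 2 neighbours < 2, not yet.
  Omar: 1 of 5 neighbours < 4, not yet.
Round 3 — no new adoptions; cascade stops.

2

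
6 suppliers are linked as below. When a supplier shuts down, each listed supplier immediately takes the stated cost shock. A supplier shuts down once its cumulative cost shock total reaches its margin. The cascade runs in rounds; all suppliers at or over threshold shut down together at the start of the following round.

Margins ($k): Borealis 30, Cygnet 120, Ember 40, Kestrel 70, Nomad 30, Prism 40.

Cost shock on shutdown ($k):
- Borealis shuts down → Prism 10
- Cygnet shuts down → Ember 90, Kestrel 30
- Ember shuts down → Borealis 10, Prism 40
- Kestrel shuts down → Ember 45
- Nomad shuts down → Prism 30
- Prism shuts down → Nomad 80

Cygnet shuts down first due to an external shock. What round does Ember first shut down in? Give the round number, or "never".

Round 1 — Cygnet shuts down (initial).
  Ember: +90 → 90 ≥ 40
  Kestrel: +30 → 30 < 70
Round 2 — Ember shuts down.
  Borealis: +10 → 10 < 30
  Prism: +40 → 40 ≥ 40
Round 3 — Prism shuts down.
  Nomad: +80 → 80 ≥ 30
Round 4 — Nomad shuts down.
No further shutdowns.

2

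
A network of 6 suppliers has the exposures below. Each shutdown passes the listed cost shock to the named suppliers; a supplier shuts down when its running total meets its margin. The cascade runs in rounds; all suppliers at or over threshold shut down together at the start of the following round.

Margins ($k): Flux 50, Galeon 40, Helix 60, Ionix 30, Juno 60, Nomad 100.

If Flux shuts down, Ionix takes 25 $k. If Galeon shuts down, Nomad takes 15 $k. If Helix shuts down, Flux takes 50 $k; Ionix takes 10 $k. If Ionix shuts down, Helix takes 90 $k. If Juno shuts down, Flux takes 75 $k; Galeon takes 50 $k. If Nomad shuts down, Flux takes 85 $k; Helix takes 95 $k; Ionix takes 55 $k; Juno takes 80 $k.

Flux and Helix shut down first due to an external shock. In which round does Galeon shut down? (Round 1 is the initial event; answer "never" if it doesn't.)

never

Round 1 — Flux, Helix shut down (initial).
  Ionix: +25+10 → 35 ≥ 30
Round 2 — Ionix shuts down.
No further shutdowns.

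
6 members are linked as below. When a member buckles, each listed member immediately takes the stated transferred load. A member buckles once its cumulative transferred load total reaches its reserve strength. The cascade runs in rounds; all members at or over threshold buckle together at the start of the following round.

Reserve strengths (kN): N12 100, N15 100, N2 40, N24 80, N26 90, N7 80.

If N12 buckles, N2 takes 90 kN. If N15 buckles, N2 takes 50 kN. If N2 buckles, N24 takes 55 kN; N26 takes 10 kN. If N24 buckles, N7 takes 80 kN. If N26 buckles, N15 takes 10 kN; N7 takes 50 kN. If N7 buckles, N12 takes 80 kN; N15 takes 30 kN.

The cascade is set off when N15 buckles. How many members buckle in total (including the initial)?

Round 1 — N15 buckles (initial).
  N2: +50 → 50 ≥ 40
Round 2 — N2 buckles.
  N24: +55 → 55 < 80
  N26: +10 → 10 < 90
No further bucklings.

2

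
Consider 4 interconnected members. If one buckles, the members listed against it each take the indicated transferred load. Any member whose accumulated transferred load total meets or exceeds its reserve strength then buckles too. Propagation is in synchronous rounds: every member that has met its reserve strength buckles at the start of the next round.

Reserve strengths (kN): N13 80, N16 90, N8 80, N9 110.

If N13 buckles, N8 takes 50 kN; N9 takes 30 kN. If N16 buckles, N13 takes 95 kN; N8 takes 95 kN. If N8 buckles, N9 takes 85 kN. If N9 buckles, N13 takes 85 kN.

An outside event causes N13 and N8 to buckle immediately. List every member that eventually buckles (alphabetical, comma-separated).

Round 1 — N13, N8 buckle (initial).
  N9: +30+85 → 115 ≥ 110
Round 2 — N9 buckles.
No further bucklings.

N13, N8, N9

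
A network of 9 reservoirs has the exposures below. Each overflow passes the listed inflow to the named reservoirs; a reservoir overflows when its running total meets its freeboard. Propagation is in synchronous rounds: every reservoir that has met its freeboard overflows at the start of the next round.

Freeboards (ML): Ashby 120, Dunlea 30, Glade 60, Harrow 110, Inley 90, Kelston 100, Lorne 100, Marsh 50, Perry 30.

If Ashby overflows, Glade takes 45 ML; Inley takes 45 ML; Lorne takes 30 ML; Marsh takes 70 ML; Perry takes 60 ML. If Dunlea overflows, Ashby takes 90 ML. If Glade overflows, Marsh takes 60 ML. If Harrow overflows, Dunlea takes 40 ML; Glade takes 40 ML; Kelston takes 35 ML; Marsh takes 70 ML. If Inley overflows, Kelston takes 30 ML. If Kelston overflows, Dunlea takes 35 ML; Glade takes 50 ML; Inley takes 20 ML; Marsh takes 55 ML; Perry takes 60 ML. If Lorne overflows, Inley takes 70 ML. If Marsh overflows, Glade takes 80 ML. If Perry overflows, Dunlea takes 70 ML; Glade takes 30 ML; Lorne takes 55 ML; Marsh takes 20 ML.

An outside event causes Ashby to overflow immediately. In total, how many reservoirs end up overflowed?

5

Round 1 — Ashby overflows (initial).
  Glade: +45 → 45 < 60
  Inley: +45 → 45 < 90
  Lorne: +30 → 30 < 100
  Marsh: +70 → 70 ≥ 50
  Perry: +60 → 60 ≥ 30
Round 2 — Marsh, Perry overflow.
  Dunlea: +70 → 70 ≥ 30
  Glade: +80+30 → 155 ≥ 60
  Lorne: +55 → 85 < 100
Round 3 — Dunlea, Glade overflow.
No further overflows.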